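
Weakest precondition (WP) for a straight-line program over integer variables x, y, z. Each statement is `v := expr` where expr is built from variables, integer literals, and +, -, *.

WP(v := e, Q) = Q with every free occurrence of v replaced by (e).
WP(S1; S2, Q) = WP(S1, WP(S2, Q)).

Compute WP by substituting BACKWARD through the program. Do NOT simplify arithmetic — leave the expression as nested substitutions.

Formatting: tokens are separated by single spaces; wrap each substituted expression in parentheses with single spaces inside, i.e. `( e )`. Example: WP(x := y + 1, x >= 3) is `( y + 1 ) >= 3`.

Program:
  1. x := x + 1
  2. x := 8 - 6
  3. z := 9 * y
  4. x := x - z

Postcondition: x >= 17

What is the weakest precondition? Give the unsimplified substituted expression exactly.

Answer: ( ( 8 - 6 ) - ( 9 * y ) ) >= 17

Derivation:
post: x >= 17
stmt 4: x := x - z  -- replace 1 occurrence(s) of x with (x - z)
  => ( x - z ) >= 17
stmt 3: z := 9 * y  -- replace 1 occurrence(s) of z with (9 * y)
  => ( x - ( 9 * y ) ) >= 17
stmt 2: x := 8 - 6  -- replace 1 occurrence(s) of x with (8 - 6)
  => ( ( 8 - 6 ) - ( 9 * y ) ) >= 17
stmt 1: x := x + 1  -- replace 0 occurrence(s) of x with (x + 1)
  => ( ( 8 - 6 ) - ( 9 * y ) ) >= 17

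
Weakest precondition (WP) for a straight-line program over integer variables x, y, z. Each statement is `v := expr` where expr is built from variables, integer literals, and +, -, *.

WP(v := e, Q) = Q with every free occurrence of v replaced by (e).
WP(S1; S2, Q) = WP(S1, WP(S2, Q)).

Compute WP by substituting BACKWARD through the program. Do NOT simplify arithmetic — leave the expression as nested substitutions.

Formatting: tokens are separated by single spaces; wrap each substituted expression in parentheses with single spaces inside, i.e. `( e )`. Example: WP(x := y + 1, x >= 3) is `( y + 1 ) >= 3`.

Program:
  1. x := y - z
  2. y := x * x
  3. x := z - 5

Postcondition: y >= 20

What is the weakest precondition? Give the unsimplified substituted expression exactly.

post: y >= 20
stmt 3: x := z - 5  -- replace 0 occurrence(s) of x with (z - 5)
  => y >= 20
stmt 2: y := x * x  -- replace 1 occurrence(s) of y with (x * x)
  => ( x * x ) >= 20
stmt 1: x := y - z  -- replace 2 occurrence(s) of x with (y - z)
  => ( ( y - z ) * ( y - z ) ) >= 20

Answer: ( ( y - z ) * ( y - z ) ) >= 20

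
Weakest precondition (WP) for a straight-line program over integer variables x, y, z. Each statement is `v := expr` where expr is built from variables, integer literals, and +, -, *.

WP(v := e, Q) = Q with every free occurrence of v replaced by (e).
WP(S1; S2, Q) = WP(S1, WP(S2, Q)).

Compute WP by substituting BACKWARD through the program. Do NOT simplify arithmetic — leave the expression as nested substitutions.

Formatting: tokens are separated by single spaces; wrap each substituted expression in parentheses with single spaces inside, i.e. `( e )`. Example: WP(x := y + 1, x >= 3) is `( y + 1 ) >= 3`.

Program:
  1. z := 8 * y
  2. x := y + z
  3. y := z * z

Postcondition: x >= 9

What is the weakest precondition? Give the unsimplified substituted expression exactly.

Answer: ( y + ( 8 * y ) ) >= 9

Derivation:
post: x >= 9
stmt 3: y := z * z  -- replace 0 occurrence(s) of y with (z * z)
  => x >= 9
stmt 2: x := y + z  -- replace 1 occurrence(s) of x with (y + z)
  => ( y + z ) >= 9
stmt 1: z := 8 * y  -- replace 1 occurrence(s) of z with (8 * y)
  => ( y + ( 8 * y ) ) >= 9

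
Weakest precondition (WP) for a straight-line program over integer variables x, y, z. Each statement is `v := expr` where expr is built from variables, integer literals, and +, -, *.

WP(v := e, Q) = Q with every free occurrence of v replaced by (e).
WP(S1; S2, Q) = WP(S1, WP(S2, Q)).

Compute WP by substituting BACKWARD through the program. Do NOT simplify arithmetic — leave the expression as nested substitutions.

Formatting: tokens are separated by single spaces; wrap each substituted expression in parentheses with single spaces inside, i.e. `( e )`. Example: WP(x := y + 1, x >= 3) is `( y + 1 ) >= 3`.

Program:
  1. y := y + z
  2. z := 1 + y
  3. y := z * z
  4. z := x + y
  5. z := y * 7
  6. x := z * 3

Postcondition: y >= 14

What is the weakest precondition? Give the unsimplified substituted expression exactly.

Answer: ( ( 1 + ( y + z ) ) * ( 1 + ( y + z ) ) ) >= 14

Derivation:
post: y >= 14
stmt 6: x := z * 3  -- replace 0 occurrence(s) of x with (z * 3)
  => y >= 14
stmt 5: z := y * 7  -- replace 0 occurrence(s) of z with (y * 7)
  => y >= 14
stmt 4: z := x + y  -- replace 0 occurrence(s) of z with (x + y)
  => y >= 14
stmt 3: y := z * z  -- replace 1 occurrence(s) of y with (z * z)
  => ( z * z ) >= 14
stmt 2: z := 1 + y  -- replace 2 occurrence(s) of z with (1 + y)
  => ( ( 1 + y ) * ( 1 + y ) ) >= 14
stmt 1: y := y + z  -- replace 2 occurrence(s) of y with (y + z)
  => ( ( 1 + ( y + z ) ) * ( 1 + ( y + z ) ) ) >= 14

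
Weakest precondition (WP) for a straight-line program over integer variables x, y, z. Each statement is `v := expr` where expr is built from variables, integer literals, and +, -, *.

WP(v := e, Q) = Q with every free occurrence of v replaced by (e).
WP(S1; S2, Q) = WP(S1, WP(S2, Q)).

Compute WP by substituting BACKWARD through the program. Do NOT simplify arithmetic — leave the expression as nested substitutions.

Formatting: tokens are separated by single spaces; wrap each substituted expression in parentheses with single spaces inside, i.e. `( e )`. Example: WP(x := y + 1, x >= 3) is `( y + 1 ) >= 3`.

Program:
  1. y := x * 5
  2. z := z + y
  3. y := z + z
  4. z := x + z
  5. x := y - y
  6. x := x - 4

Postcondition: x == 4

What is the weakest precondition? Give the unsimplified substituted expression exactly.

post: x == 4
stmt 6: x := x - 4  -- replace 1 occurrence(s) of x with (x - 4)
  => ( x - 4 ) == 4
stmt 5: x := y - y  -- replace 1 occurrence(s) of x with (y - y)
  => ( ( y - y ) - 4 ) == 4
stmt 4: z := x + z  -- replace 0 occurrence(s) of z with (x + z)
  => ( ( y - y ) - 4 ) == 4
stmt 3: y := z + z  -- replace 2 occurrence(s) of y with (z + z)
  => ( ( ( z + z ) - ( z + z ) ) - 4 ) == 4
stmt 2: z := z + y  -- replace 4 occurrence(s) of z with (z + y)
  => ( ( ( ( z + y ) + ( z + y ) ) - ( ( z + y ) + ( z + y ) ) ) - 4 ) == 4
stmt 1: y := x * 5  -- replace 4 occurrence(s) of y with (x * 5)
  => ( ( ( ( z + ( x * 5 ) ) + ( z + ( x * 5 ) ) ) - ( ( z + ( x * 5 ) ) + ( z + ( x * 5 ) ) ) ) - 4 ) == 4

Answer: ( ( ( ( z + ( x * 5 ) ) + ( z + ( x * 5 ) ) ) - ( ( z + ( x * 5 ) ) + ( z + ( x * 5 ) ) ) ) - 4 ) == 4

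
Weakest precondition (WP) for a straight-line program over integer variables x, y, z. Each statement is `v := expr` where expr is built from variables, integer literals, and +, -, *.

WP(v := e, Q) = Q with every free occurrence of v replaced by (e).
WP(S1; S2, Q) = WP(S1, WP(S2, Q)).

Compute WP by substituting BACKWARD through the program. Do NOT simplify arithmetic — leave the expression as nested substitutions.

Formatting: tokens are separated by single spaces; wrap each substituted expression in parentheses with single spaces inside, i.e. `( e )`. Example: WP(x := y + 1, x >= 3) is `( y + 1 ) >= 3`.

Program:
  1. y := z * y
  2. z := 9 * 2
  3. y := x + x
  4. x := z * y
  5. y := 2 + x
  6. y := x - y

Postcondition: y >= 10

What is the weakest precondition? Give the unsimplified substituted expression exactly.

Answer: ( ( ( 9 * 2 ) * ( x + x ) ) - ( 2 + ( ( 9 * 2 ) * ( x + x ) ) ) ) >= 10

Derivation:
post: y >= 10
stmt 6: y := x - y  -- replace 1 occurrence(s) of y with (x - y)
  => ( x - y ) >= 10
stmt 5: y := 2 + x  -- replace 1 occurrence(s) of y with (2 + x)
  => ( x - ( 2 + x ) ) >= 10
stmt 4: x := z * y  -- replace 2 occurrence(s) of x with (z * y)
  => ( ( z * y ) - ( 2 + ( z * y ) ) ) >= 10
stmt 3: y := x + x  -- replace 2 occurrence(s) of y with (x + x)
  => ( ( z * ( x + x ) ) - ( 2 + ( z * ( x + x ) ) ) ) >= 10
stmt 2: z := 9 * 2  -- replace 2 occurrence(s) of z with (9 * 2)
  => ( ( ( 9 * 2 ) * ( x + x ) ) - ( 2 + ( ( 9 * 2 ) * ( x + x ) ) ) ) >= 10
stmt 1: y := z * y  -- replace 0 occurrence(s) of y with (z * y)
  => ( ( ( 9 * 2 ) * ( x + x ) ) - ( 2 + ( ( 9 * 2 ) * ( x + x ) ) ) ) >= 10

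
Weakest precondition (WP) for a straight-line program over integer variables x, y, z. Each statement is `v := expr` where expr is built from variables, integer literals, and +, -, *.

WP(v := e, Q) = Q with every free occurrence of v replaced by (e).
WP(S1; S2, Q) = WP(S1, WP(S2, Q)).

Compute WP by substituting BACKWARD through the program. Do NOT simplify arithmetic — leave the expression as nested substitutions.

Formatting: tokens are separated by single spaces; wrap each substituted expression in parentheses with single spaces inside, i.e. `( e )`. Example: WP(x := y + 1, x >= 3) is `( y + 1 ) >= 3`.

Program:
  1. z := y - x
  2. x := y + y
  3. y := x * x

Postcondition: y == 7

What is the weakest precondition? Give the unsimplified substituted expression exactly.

Answer: ( ( y + y ) * ( y + y ) ) == 7

Derivation:
post: y == 7
stmt 3: y := x * x  -- replace 1 occurrence(s) of y with (x * x)
  => ( x * x ) == 7
stmt 2: x := y + y  -- replace 2 occurrence(s) of x with (y + y)
  => ( ( y + y ) * ( y + y ) ) == 7
stmt 1: z := y - x  -- replace 0 occurrence(s) of z with (y - x)
  => ( ( y + y ) * ( y + y ) ) == 7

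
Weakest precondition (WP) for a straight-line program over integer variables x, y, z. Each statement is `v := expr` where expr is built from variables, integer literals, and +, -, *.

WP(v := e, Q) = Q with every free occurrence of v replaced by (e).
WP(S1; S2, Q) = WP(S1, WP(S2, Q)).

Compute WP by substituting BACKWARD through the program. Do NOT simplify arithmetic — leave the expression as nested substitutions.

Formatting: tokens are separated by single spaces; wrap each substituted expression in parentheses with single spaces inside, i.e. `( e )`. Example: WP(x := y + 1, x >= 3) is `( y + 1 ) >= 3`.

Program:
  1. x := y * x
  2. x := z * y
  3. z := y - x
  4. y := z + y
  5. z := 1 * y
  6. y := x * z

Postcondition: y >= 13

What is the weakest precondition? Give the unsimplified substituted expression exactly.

post: y >= 13
stmt 6: y := x * z  -- replace 1 occurrence(s) of y with (x * z)
  => ( x * z ) >= 13
stmt 5: z := 1 * y  -- replace 1 occurrence(s) of z with (1 * y)
  => ( x * ( 1 * y ) ) >= 13
stmt 4: y := z + y  -- replace 1 occurrence(s) of y with (z + y)
  => ( x * ( 1 * ( z + y ) ) ) >= 13
stmt 3: z := y - x  -- replace 1 occurrence(s) of z with (y - x)
  => ( x * ( 1 * ( ( y - x ) + y ) ) ) >= 13
stmt 2: x := z * y  -- replace 2 occurrence(s) of x with (z * y)
  => ( ( z * y ) * ( 1 * ( ( y - ( z * y ) ) + y ) ) ) >= 13
stmt 1: x := y * x  -- replace 0 occurrence(s) of x with (y * x)
  => ( ( z * y ) * ( 1 * ( ( y - ( z * y ) ) + y ) ) ) >= 13

Answer: ( ( z * y ) * ( 1 * ( ( y - ( z * y ) ) + y ) ) ) >= 13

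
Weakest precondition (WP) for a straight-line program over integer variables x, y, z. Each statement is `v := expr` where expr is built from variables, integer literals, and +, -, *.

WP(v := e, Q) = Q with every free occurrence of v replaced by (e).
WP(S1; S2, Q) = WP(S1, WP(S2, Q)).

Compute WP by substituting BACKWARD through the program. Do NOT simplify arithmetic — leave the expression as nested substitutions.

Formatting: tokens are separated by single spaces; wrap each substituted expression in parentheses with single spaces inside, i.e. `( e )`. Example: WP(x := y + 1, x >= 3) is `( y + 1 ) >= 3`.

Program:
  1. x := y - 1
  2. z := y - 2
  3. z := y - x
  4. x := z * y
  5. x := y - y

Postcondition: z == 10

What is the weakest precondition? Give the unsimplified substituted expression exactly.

Answer: ( y - ( y - 1 ) ) == 10

Derivation:
post: z == 10
stmt 5: x := y - y  -- replace 0 occurrence(s) of x with (y - y)
  => z == 10
stmt 4: x := z * y  -- replace 0 occurrence(s) of x with (z * y)
  => z == 10
stmt 3: z := y - x  -- replace 1 occurrence(s) of z with (y - x)
  => ( y - x ) == 10
stmt 2: z := y - 2  -- replace 0 occurrence(s) of z with (y - 2)
  => ( y - x ) == 10
stmt 1: x := y - 1  -- replace 1 occurrence(s) of x with (y - 1)
  => ( y - ( y - 1 ) ) == 10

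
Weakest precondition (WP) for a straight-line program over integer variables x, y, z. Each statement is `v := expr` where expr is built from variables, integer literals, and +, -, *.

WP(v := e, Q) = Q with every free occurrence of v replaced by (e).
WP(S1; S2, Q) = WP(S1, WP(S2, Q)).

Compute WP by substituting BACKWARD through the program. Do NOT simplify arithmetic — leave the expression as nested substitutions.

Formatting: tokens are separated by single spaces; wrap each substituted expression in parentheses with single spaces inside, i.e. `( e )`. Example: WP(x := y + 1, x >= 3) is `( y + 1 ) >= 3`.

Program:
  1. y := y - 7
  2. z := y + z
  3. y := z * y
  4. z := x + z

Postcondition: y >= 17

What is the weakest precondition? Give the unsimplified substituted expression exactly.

Answer: ( ( ( y - 7 ) + z ) * ( y - 7 ) ) >= 17

Derivation:
post: y >= 17
stmt 4: z := x + z  -- replace 0 occurrence(s) of z with (x + z)
  => y >= 17
stmt 3: y := z * y  -- replace 1 occurrence(s) of y with (z * y)
  => ( z * y ) >= 17
stmt 2: z := y + z  -- replace 1 occurrence(s) of z with (y + z)
  => ( ( y + z ) * y ) >= 17
stmt 1: y := y - 7  -- replace 2 occurrence(s) of y with (y - 7)
  => ( ( ( y - 7 ) + z ) * ( y - 7 ) ) >= 17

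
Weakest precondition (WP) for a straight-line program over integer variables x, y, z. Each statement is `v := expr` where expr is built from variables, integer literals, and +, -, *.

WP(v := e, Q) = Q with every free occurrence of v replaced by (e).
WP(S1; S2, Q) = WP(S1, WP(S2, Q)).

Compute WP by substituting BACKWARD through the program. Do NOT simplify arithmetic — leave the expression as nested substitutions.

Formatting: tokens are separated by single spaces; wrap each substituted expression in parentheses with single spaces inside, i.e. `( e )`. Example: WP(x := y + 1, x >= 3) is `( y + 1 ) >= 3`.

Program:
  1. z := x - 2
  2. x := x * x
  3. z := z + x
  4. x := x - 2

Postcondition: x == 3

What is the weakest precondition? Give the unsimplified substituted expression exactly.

post: x == 3
stmt 4: x := x - 2  -- replace 1 occurrence(s) of x with (x - 2)
  => ( x - 2 ) == 3
stmt 3: z := z + x  -- replace 0 occurrence(s) of z with (z + x)
  => ( x - 2 ) == 3
stmt 2: x := x * x  -- replace 1 occurrence(s) of x with (x * x)
  => ( ( x * x ) - 2 ) == 3
stmt 1: z := x - 2  -- replace 0 occurrence(s) of z with (x - 2)
  => ( ( x * x ) - 2 ) == 3

Answer: ( ( x * x ) - 2 ) == 3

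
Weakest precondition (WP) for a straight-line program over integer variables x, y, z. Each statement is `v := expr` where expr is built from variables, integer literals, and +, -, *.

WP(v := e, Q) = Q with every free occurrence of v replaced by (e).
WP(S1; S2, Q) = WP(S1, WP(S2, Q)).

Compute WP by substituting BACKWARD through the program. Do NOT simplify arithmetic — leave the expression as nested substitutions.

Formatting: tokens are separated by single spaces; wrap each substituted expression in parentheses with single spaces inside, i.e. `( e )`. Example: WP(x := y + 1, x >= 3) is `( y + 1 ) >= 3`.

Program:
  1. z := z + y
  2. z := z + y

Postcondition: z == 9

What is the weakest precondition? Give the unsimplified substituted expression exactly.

Answer: ( ( z + y ) + y ) == 9

Derivation:
post: z == 9
stmt 2: z := z + y  -- replace 1 occurrence(s) of z with (z + y)
  => ( z + y ) == 9
stmt 1: z := z + y  -- replace 1 occurrence(s) of z with (z + y)
  => ( ( z + y ) + y ) == 9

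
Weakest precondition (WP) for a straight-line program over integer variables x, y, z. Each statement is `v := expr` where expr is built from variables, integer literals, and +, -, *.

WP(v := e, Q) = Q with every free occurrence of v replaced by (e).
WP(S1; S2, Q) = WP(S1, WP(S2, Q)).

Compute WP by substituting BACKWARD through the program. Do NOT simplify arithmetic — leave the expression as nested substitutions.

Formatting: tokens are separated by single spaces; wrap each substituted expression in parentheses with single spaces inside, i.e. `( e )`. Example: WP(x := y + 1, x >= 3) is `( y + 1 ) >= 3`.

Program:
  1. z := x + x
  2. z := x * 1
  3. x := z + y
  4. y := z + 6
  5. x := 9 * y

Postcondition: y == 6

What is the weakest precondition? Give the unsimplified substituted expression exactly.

Answer: ( ( x * 1 ) + 6 ) == 6

Derivation:
post: y == 6
stmt 5: x := 9 * y  -- replace 0 occurrence(s) of x with (9 * y)
  => y == 6
stmt 4: y := z + 6  -- replace 1 occurrence(s) of y with (z + 6)
  => ( z + 6 ) == 6
stmt 3: x := z + y  -- replace 0 occurrence(s) of x with (z + y)
  => ( z + 6 ) == 6
stmt 2: z := x * 1  -- replace 1 occurrence(s) of z with (x * 1)
  => ( ( x * 1 ) + 6 ) == 6
stmt 1: z := x + x  -- replace 0 occurrence(s) of z with (x + x)
  => ( ( x * 1 ) + 6 ) == 6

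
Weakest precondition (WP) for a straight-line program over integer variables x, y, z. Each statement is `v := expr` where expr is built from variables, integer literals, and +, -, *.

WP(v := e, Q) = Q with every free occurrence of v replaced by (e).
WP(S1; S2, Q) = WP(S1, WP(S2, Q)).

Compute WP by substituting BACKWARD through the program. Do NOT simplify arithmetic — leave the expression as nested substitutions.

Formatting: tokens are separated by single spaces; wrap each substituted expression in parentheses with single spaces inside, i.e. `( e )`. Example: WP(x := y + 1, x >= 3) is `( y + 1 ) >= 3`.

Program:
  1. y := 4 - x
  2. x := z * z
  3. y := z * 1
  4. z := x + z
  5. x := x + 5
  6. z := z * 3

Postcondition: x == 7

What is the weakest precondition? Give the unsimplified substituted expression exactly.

post: x == 7
stmt 6: z := z * 3  -- replace 0 occurrence(s) of z with (z * 3)
  => x == 7
stmt 5: x := x + 5  -- replace 1 occurrence(s) of x with (x + 5)
  => ( x + 5 ) == 7
stmt 4: z := x + z  -- replace 0 occurrence(s) of z with (x + z)
  => ( x + 5 ) == 7
stmt 3: y := z * 1  -- replace 0 occurrence(s) of y with (z * 1)
  => ( x + 5 ) == 7
stmt 2: x := z * z  -- replace 1 occurrence(s) of x with (z * z)
  => ( ( z * z ) + 5 ) == 7
stmt 1: y := 4 - x  -- replace 0 occurrence(s) of y with (4 - x)
  => ( ( z * z ) + 5 ) == 7

Answer: ( ( z * z ) + 5 ) == 7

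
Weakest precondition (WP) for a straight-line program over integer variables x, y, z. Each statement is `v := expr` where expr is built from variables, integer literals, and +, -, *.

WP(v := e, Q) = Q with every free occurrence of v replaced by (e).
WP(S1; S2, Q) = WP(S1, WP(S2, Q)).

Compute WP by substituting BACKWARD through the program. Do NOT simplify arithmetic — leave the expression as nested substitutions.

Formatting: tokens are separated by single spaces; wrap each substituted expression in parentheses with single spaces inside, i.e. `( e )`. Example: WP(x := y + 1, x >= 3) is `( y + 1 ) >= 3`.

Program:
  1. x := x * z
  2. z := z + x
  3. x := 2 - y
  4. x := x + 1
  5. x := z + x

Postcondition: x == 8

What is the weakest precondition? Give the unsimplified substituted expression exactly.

Answer: ( ( z + ( x * z ) ) + ( ( 2 - y ) + 1 ) ) == 8

Derivation:
post: x == 8
stmt 5: x := z + x  -- replace 1 occurrence(s) of x with (z + x)
  => ( z + x ) == 8
stmt 4: x := x + 1  -- replace 1 occurrence(s) of x with (x + 1)
  => ( z + ( x + 1 ) ) == 8
stmt 3: x := 2 - y  -- replace 1 occurrence(s) of x with (2 - y)
  => ( z + ( ( 2 - y ) + 1 ) ) == 8
stmt 2: z := z + x  -- replace 1 occurrence(s) of z with (z + x)
  => ( ( z + x ) + ( ( 2 - y ) + 1 ) ) == 8
stmt 1: x := x * z  -- replace 1 occurrence(s) of x with (x * z)
  => ( ( z + ( x * z ) ) + ( ( 2 - y ) + 1 ) ) == 8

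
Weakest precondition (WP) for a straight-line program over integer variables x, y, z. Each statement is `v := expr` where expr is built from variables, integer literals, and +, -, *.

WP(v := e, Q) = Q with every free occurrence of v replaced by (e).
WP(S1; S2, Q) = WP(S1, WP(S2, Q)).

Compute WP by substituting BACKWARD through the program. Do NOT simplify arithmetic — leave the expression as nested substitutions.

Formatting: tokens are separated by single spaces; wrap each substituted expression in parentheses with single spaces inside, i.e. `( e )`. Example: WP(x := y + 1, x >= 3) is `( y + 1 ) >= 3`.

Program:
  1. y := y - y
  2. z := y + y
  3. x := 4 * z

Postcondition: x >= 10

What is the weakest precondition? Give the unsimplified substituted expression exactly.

Answer: ( 4 * ( ( y - y ) + ( y - y ) ) ) >= 10

Derivation:
post: x >= 10
stmt 3: x := 4 * z  -- replace 1 occurrence(s) of x with (4 * z)
  => ( 4 * z ) >= 10
stmt 2: z := y + y  -- replace 1 occurrence(s) of z with (y + y)
  => ( 4 * ( y + y ) ) >= 10
stmt 1: y := y - y  -- replace 2 occurrence(s) of y with (y - y)
  => ( 4 * ( ( y - y ) + ( y - y ) ) ) >= 10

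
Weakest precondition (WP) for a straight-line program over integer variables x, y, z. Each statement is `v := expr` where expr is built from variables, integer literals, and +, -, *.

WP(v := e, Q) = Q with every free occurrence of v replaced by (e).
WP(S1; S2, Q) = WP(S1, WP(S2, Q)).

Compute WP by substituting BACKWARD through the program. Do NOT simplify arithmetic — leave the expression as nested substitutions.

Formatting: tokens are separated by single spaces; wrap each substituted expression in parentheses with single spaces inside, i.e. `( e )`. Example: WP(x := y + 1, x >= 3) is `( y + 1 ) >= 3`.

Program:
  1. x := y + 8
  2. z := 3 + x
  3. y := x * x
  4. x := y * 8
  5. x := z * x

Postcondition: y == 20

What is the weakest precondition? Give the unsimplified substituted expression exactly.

Answer: ( ( y + 8 ) * ( y + 8 ) ) == 20

Derivation:
post: y == 20
stmt 5: x := z * x  -- replace 0 occurrence(s) of x with (z * x)
  => y == 20
stmt 4: x := y * 8  -- replace 0 occurrence(s) of x with (y * 8)
  => y == 20
stmt 3: y := x * x  -- replace 1 occurrence(s) of y with (x * x)
  => ( x * x ) == 20
stmt 2: z := 3 + x  -- replace 0 occurrence(s) of z with (3 + x)
  => ( x * x ) == 20
stmt 1: x := y + 8  -- replace 2 occurrence(s) of x with (y + 8)
  => ( ( y + 8 ) * ( y + 8 ) ) == 20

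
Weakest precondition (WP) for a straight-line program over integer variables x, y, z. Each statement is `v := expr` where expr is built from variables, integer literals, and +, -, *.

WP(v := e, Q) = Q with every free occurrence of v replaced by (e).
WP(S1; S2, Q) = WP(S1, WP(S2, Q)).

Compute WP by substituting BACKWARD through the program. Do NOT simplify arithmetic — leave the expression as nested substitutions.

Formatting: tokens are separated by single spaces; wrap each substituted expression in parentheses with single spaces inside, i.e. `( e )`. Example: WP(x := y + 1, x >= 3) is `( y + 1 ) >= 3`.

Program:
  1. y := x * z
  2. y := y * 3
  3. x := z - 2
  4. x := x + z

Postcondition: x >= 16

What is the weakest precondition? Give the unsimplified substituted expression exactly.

Answer: ( ( z - 2 ) + z ) >= 16

Derivation:
post: x >= 16
stmt 4: x := x + z  -- replace 1 occurrence(s) of x with (x + z)
  => ( x + z ) >= 16
stmt 3: x := z - 2  -- replace 1 occurrence(s) of x with (z - 2)
  => ( ( z - 2 ) + z ) >= 16
stmt 2: y := y * 3  -- replace 0 occurrence(s) of y with (y * 3)
  => ( ( z - 2 ) + z ) >= 16
stmt 1: y := x * z  -- replace 0 occurrence(s) of y with (x * z)
  => ( ( z - 2 ) + z ) >= 16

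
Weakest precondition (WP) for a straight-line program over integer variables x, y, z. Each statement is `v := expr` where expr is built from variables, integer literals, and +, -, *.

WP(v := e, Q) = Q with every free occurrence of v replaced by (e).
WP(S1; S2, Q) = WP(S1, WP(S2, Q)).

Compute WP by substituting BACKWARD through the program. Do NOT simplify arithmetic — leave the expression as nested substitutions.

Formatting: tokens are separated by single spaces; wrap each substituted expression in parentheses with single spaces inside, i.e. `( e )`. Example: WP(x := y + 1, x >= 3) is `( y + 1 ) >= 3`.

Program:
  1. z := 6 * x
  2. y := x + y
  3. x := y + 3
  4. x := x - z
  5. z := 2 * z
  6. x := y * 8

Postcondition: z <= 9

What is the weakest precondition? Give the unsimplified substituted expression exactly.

post: z <= 9
stmt 6: x := y * 8  -- replace 0 occurrence(s) of x with (y * 8)
  => z <= 9
stmt 5: z := 2 * z  -- replace 1 occurrence(s) of z with (2 * z)
  => ( 2 * z ) <= 9
stmt 4: x := x - z  -- replace 0 occurrence(s) of x with (x - z)
  => ( 2 * z ) <= 9
stmt 3: x := y + 3  -- replace 0 occurrence(s) of x with (y + 3)
  => ( 2 * z ) <= 9
stmt 2: y := x + y  -- replace 0 occurrence(s) of y with (x + y)
  => ( 2 * z ) <= 9
stmt 1: z := 6 * x  -- replace 1 occurrence(s) of z with (6 * x)
  => ( 2 * ( 6 * x ) ) <= 9

Answer: ( 2 * ( 6 * x ) ) <= 9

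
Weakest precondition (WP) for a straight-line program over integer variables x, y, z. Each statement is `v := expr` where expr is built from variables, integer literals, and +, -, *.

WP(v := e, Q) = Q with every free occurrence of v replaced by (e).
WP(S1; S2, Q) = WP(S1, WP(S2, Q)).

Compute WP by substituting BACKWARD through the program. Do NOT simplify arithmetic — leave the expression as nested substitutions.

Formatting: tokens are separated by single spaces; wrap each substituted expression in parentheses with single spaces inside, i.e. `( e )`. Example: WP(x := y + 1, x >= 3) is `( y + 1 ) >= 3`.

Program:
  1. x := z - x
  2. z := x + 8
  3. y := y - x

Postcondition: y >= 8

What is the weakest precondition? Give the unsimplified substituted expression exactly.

Answer: ( y - ( z - x ) ) >= 8

Derivation:
post: y >= 8
stmt 3: y := y - x  -- replace 1 occurrence(s) of y with (y - x)
  => ( y - x ) >= 8
stmt 2: z := x + 8  -- replace 0 occurrence(s) of z with (x + 8)
  => ( y - x ) >= 8
stmt 1: x := z - x  -- replace 1 occurrence(s) of x with (z - x)
  => ( y - ( z - x ) ) >= 8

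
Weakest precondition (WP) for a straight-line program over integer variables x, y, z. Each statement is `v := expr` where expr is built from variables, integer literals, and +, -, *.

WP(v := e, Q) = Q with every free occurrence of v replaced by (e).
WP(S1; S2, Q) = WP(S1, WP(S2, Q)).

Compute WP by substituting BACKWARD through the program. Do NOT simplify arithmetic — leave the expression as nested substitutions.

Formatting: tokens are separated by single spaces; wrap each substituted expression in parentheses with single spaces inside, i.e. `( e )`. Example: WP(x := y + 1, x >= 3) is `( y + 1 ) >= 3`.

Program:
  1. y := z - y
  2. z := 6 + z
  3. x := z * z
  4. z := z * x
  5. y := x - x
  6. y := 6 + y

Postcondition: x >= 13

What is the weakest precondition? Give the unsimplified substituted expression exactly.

Answer: ( ( 6 + z ) * ( 6 + z ) ) >= 13

Derivation:
post: x >= 13
stmt 6: y := 6 + y  -- replace 0 occurrence(s) of y with (6 + y)
  => x >= 13
stmt 5: y := x - x  -- replace 0 occurrence(s) of y with (x - x)
  => x >= 13
stmt 4: z := z * x  -- replace 0 occurrence(s) of z with (z * x)
  => x >= 13
stmt 3: x := z * z  -- replace 1 occurrence(s) of x with (z * z)
  => ( z * z ) >= 13
stmt 2: z := 6 + z  -- replace 2 occurrence(s) of z with (6 + z)
  => ( ( 6 + z ) * ( 6 + z ) ) >= 13
stmt 1: y := z - y  -- replace 0 occurrence(s) of y with (z - y)
  => ( ( 6 + z ) * ( 6 + z ) ) >= 13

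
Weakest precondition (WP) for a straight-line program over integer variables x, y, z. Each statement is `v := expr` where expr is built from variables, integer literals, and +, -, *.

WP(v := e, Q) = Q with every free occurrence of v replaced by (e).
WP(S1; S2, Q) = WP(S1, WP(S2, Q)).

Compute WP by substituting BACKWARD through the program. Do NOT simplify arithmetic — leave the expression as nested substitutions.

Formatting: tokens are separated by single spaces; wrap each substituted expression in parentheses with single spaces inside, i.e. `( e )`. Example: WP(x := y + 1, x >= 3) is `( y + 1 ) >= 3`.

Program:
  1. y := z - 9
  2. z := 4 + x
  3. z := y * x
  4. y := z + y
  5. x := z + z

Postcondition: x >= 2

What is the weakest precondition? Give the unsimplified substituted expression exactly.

post: x >= 2
stmt 5: x := z + z  -- replace 1 occurrence(s) of x with (z + z)
  => ( z + z ) >= 2
stmt 4: y := z + y  -- replace 0 occurrence(s) of y with (z + y)
  => ( z + z ) >= 2
stmt 3: z := y * x  -- replace 2 occurrence(s) of z with (y * x)
  => ( ( y * x ) + ( y * x ) ) >= 2
stmt 2: z := 4 + x  -- replace 0 occurrence(s) of z with (4 + x)
  => ( ( y * x ) + ( y * x ) ) >= 2
stmt 1: y := z - 9  -- replace 2 occurrence(s) of y with (z - 9)
  => ( ( ( z - 9 ) * x ) + ( ( z - 9 ) * x ) ) >= 2

Answer: ( ( ( z - 9 ) * x ) + ( ( z - 9 ) * x ) ) >= 2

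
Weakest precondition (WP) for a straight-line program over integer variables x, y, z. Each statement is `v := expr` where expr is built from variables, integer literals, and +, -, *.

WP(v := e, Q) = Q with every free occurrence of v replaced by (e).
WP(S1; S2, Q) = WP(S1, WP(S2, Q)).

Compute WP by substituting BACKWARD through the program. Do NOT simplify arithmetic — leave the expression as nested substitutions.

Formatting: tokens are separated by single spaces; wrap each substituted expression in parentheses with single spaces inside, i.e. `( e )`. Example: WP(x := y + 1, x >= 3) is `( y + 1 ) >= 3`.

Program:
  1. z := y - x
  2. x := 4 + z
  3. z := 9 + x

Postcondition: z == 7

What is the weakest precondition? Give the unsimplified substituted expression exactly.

Answer: ( 9 + ( 4 + ( y - x ) ) ) == 7

Derivation:
post: z == 7
stmt 3: z := 9 + x  -- replace 1 occurrence(s) of z with (9 + x)
  => ( 9 + x ) == 7
stmt 2: x := 4 + z  -- replace 1 occurrence(s) of x with (4 + z)
  => ( 9 + ( 4 + z ) ) == 7
stmt 1: z := y - x  -- replace 1 occurrence(s) of z with (y - x)
  => ( 9 + ( 4 + ( y - x ) ) ) == 7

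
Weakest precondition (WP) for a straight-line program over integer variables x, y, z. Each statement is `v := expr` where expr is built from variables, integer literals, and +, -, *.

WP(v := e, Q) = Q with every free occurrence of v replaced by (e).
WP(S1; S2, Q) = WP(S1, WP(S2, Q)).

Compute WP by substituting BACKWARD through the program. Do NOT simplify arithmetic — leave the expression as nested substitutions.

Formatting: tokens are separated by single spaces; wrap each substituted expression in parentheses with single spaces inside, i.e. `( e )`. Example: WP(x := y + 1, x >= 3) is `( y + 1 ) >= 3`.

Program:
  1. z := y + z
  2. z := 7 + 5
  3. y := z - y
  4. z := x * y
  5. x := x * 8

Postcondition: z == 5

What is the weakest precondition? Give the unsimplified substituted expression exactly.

post: z == 5
stmt 5: x := x * 8  -- replace 0 occurrence(s) of x with (x * 8)
  => z == 5
stmt 4: z := x * y  -- replace 1 occurrence(s) of z with (x * y)
  => ( x * y ) == 5
stmt 3: y := z - y  -- replace 1 occurrence(s) of y with (z - y)
  => ( x * ( z - y ) ) == 5
stmt 2: z := 7 + 5  -- replace 1 occurrence(s) of z with (7 + 5)
  => ( x * ( ( 7 + 5 ) - y ) ) == 5
stmt 1: z := y + z  -- replace 0 occurrence(s) of z with (y + z)
  => ( x * ( ( 7 + 5 ) - y ) ) == 5

Answer: ( x * ( ( 7 + 5 ) - y ) ) == 5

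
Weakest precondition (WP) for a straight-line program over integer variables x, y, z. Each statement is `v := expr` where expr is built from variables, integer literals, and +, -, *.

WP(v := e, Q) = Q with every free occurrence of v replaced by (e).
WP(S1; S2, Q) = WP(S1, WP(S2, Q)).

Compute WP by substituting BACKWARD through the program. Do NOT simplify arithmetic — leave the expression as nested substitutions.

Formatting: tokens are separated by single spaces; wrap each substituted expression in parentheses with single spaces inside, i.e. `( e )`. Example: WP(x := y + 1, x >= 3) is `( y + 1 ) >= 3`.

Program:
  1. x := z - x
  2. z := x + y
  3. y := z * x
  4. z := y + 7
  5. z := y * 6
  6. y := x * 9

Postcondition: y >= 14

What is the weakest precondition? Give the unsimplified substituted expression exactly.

Answer: ( ( z - x ) * 9 ) >= 14

Derivation:
post: y >= 14
stmt 6: y := x * 9  -- replace 1 occurrence(s) of y with (x * 9)
  => ( x * 9 ) >= 14
stmt 5: z := y * 6  -- replace 0 occurrence(s) of z with (y * 6)
  => ( x * 9 ) >= 14
stmt 4: z := y + 7  -- replace 0 occurrence(s) of z with (y + 7)
  => ( x * 9 ) >= 14
stmt 3: y := z * x  -- replace 0 occurrence(s) of y with (z * x)
  => ( x * 9 ) >= 14
stmt 2: z := x + y  -- replace 0 occurrence(s) of z with (x + y)
  => ( x * 9 ) >= 14
stmt 1: x := z - x  -- replace 1 occurrence(s) of x with (z - x)
  => ( ( z - x ) * 9 ) >= 14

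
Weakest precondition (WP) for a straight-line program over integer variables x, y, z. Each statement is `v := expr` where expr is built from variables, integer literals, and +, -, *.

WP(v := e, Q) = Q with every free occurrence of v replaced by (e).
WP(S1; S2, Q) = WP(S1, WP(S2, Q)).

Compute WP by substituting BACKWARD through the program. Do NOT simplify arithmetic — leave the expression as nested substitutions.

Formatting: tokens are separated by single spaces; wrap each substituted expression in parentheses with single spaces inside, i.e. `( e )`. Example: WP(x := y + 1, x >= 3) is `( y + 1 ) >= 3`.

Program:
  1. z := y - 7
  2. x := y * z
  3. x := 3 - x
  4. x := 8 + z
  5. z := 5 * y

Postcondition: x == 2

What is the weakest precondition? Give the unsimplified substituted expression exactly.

post: x == 2
stmt 5: z := 5 * y  -- replace 0 occurrence(s) of z with (5 * y)
  => x == 2
stmt 4: x := 8 + z  -- replace 1 occurrence(s) of x with (8 + z)
  => ( 8 + z ) == 2
stmt 3: x := 3 - x  -- replace 0 occurrence(s) of x with (3 - x)
  => ( 8 + z ) == 2
stmt 2: x := y * z  -- replace 0 occurrence(s) of x with (y * z)
  => ( 8 + z ) == 2
stmt 1: z := y - 7  -- replace 1 occurrence(s) of z with (y - 7)
  => ( 8 + ( y - 7 ) ) == 2

Answer: ( 8 + ( y - 7 ) ) == 2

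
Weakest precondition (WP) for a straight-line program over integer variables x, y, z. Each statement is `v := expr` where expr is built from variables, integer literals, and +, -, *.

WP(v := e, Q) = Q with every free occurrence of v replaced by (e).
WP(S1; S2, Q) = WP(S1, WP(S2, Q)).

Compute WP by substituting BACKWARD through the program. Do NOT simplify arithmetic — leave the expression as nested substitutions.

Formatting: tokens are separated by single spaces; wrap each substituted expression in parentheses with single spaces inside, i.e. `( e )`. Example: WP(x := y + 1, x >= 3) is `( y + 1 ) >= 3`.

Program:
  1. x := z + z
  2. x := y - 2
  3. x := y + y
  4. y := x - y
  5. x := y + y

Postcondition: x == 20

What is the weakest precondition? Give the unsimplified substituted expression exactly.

post: x == 20
stmt 5: x := y + y  -- replace 1 occurrence(s) of x with (y + y)
  => ( y + y ) == 20
stmt 4: y := x - y  -- replace 2 occurrence(s) of y with (x - y)
  => ( ( x - y ) + ( x - y ) ) == 20
stmt 3: x := y + y  -- replace 2 occurrence(s) of x with (y + y)
  => ( ( ( y + y ) - y ) + ( ( y + y ) - y ) ) == 20
stmt 2: x := y - 2  -- replace 0 occurrence(s) of x with (y - 2)
  => ( ( ( y + y ) - y ) + ( ( y + y ) - y ) ) == 20
stmt 1: x := z + z  -- replace 0 occurrence(s) of x with (z + z)
  => ( ( ( y + y ) - y ) + ( ( y + y ) - y ) ) == 20

Answer: ( ( ( y + y ) - y ) + ( ( y + y ) - y ) ) == 20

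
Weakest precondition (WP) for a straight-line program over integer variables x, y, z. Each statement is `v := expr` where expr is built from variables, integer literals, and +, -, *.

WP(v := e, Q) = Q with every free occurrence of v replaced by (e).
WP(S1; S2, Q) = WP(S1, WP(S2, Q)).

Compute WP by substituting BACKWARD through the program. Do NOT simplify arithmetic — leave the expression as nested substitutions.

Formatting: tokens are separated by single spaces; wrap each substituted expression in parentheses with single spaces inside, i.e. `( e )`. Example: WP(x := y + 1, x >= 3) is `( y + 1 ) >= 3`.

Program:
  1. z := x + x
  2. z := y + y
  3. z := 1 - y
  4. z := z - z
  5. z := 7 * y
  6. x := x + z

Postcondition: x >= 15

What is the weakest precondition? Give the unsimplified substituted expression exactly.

post: x >= 15
stmt 6: x := x + z  -- replace 1 occurrence(s) of x with (x + z)
  => ( x + z ) >= 15
stmt 5: z := 7 * y  -- replace 1 occurrence(s) of z with (7 * y)
  => ( x + ( 7 * y ) ) >= 15
stmt 4: z := z - z  -- replace 0 occurrence(s) of z with (z - z)
  => ( x + ( 7 * y ) ) >= 15
stmt 3: z := 1 - y  -- replace 0 occurrence(s) of z with (1 - y)
  => ( x + ( 7 * y ) ) >= 15
stmt 2: z := y + y  -- replace 0 occurrence(s) of z with (y + y)
  => ( x + ( 7 * y ) ) >= 15
stmt 1: z := x + x  -- replace 0 occurrence(s) of z with (x + x)
  => ( x + ( 7 * y ) ) >= 15

Answer: ( x + ( 7 * y ) ) >= 15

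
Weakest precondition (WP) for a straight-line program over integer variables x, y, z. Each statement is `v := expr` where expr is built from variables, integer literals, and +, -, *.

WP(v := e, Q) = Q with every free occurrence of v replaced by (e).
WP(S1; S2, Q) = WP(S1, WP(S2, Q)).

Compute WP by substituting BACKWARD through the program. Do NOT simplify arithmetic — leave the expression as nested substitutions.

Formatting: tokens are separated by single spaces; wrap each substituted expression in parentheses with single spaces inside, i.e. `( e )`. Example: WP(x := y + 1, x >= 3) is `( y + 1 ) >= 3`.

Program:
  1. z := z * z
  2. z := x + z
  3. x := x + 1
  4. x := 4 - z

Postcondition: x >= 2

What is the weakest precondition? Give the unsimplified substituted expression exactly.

Answer: ( 4 - ( x + ( z * z ) ) ) >= 2

Derivation:
post: x >= 2
stmt 4: x := 4 - z  -- replace 1 occurrence(s) of x with (4 - z)
  => ( 4 - z ) >= 2
stmt 3: x := x + 1  -- replace 0 occurrence(s) of x with (x + 1)
  => ( 4 - z ) >= 2
stmt 2: z := x + z  -- replace 1 occurrence(s) of z with (x + z)
  => ( 4 - ( x + z ) ) >= 2
stmt 1: z := z * z  -- replace 1 occurrence(s) of z with (z * z)
  => ( 4 - ( x + ( z * z ) ) ) >= 2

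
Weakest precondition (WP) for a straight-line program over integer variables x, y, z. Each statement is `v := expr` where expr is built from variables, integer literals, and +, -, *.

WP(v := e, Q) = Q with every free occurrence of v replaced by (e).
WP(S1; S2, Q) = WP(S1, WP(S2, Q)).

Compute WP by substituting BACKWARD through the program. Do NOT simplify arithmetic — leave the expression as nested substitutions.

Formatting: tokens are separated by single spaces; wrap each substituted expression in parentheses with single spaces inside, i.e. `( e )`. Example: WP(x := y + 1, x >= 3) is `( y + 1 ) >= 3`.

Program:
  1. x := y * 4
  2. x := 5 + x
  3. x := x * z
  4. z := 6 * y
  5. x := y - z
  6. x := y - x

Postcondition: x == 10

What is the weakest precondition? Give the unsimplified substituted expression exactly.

Answer: ( y - ( y - ( 6 * y ) ) ) == 10

Derivation:
post: x == 10
stmt 6: x := y - x  -- replace 1 occurrence(s) of x with (y - x)
  => ( y - x ) == 10
stmt 5: x := y - z  -- replace 1 occurrence(s) of x with (y - z)
  => ( y - ( y - z ) ) == 10
stmt 4: z := 6 * y  -- replace 1 occurrence(s) of z with (6 * y)
  => ( y - ( y - ( 6 * y ) ) ) == 10
stmt 3: x := x * z  -- replace 0 occurrence(s) of x with (x * z)
  => ( y - ( y - ( 6 * y ) ) ) == 10
stmt 2: x := 5 + x  -- replace 0 occurrence(s) of x with (5 + x)
  => ( y - ( y - ( 6 * y ) ) ) == 10
stmt 1: x := y * 4  -- replace 0 occurrence(s) of x with (y * 4)
  => ( y - ( y - ( 6 * y ) ) ) == 10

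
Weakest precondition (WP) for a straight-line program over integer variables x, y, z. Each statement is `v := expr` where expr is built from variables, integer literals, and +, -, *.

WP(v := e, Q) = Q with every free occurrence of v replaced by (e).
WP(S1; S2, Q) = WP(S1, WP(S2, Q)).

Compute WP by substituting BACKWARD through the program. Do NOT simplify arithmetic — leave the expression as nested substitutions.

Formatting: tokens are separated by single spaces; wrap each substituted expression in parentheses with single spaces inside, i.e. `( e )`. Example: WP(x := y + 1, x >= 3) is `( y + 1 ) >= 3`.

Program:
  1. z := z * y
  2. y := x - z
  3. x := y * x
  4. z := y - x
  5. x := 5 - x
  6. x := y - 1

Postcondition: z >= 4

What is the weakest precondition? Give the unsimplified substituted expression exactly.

post: z >= 4
stmt 6: x := y - 1  -- replace 0 occurrence(s) of x with (y - 1)
  => z >= 4
stmt 5: x := 5 - x  -- replace 0 occurrence(s) of x with (5 - x)
  => z >= 4
stmt 4: z := y - x  -- replace 1 occurrence(s) of z with (y - x)
  => ( y - x ) >= 4
stmt 3: x := y * x  -- replace 1 occurrence(s) of x with (y * x)
  => ( y - ( y * x ) ) >= 4
stmt 2: y := x - z  -- replace 2 occurrence(s) of y with (x - z)
  => ( ( x - z ) - ( ( x - z ) * x ) ) >= 4
stmt 1: z := z * y  -- replace 2 occurrence(s) of z with (z * y)
  => ( ( x - ( z * y ) ) - ( ( x - ( z * y ) ) * x ) ) >= 4

Answer: ( ( x - ( z * y ) ) - ( ( x - ( z * y ) ) * x ) ) >= 4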